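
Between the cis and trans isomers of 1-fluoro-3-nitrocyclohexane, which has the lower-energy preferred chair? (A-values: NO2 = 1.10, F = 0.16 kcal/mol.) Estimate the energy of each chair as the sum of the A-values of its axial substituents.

At 1,3 positions (parity same): cis → (e,e or a,a); trans → (a,e or e,a).
Best chair for cis: E = 0.00 kcal/mol; best chair for trans: E = 0.16 kcal/mol.
The cis isomer is lower by 0.16 kcal/mol.

cis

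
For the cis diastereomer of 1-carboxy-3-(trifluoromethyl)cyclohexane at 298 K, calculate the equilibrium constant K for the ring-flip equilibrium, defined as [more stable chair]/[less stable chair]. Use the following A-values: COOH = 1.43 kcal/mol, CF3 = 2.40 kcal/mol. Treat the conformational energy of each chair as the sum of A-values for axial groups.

C1 and C3 have the same parity, so for the cis isomer the two substituents are e,e in one chair and a,a in the other.
Chair I (carboxyl axial, trifluoromethyl axial): E = 3.83 kcal/mol; chair II (carboxyl equatorial, trifluoromethyl equatorial): E = 0.00 kcal/mol.
ΔG = 3.83 kcal/mol between the two chairs.
K = exp(ΔG/RT) with R = 1.987×10⁻³ kcal mol⁻¹ K⁻¹ and T = 298 K gives K ≈ 644.

K ≈ 644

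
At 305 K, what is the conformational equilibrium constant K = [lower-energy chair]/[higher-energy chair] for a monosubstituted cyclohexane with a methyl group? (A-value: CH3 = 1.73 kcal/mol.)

K ≈ 17.4

One chair has the methyl group axial (E = 1.73 kcal/mol) and the other has it equatorial (E = 0).
ΔG = 1.73 kcal/mol between the two chairs.
K = exp(ΔG/RT) with R = 1.987×10⁻³ kcal mol⁻¹ K⁻¹ and T = 305 K gives K ≈ 17.4.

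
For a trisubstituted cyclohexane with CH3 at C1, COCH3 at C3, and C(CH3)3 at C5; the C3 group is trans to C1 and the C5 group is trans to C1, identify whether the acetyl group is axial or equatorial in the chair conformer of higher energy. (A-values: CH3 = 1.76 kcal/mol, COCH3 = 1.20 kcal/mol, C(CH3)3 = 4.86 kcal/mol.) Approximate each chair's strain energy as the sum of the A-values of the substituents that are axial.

axial

Chair I (methyl axial, acetyl equatorial, tert-butyl equatorial): E = 1.76 kcal/mol.
Chair II (methyl equatorial, acetyl axial, tert-butyl axial): E = 6.06 kcal/mol.
Chair II is the less stable (higher-energy) conformer, and in that chair the acetyl group is axial.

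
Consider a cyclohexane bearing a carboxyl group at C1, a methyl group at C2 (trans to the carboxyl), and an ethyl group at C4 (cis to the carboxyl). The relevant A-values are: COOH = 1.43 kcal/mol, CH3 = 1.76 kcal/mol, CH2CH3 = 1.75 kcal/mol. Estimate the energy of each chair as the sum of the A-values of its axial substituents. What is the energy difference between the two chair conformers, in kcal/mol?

Chair I (carboxyl axial, methyl axial, ethyl equatorial): E = 3.19 kcal/mol.
Chair II (carboxyl equatorial, methyl equatorial, ethyl axial): E = 1.75 kcal/mol.
ΔE = 3.19 − 1.75 = 1.44 kcal/mol; chair II is more stable.

1.44 kcal/mol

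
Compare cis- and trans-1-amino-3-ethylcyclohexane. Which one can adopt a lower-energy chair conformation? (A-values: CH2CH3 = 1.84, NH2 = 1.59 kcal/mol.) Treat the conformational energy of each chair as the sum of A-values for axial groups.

cis

At 1,3 positions (parity same): cis → (e,e or a,a); trans → (a,e or e,a).
Best chair for cis: E = 0.00 kcal/mol; best chair for trans: E = 1.59 kcal/mol.
The cis isomer is lower by 1.59 kcal/mol.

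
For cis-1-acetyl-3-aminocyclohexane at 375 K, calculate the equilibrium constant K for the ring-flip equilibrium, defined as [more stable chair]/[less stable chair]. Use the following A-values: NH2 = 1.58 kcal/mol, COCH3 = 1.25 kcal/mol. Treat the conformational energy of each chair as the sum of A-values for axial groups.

K ≈ 44.6

C1 and C3 have the same parity, so for the cis isomer the two substituents are e,e in one chair and a,a in the other.
Chair I (amino axial, acetyl axial): E = 2.83 kcal/mol; chair II (amino equatorial, acetyl equatorial): E = 0.00 kcal/mol.
ΔG = 2.83 kcal/mol between the two chairs.
K = exp(ΔG/RT) with R = 1.987×10⁻³ kcal mol⁻¹ K⁻¹ and T = 375 K gives K ≈ 44.6.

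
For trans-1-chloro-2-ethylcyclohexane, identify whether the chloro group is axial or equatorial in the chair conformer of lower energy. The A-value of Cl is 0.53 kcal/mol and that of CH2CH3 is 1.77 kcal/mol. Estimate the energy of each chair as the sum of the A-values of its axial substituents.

C1 and C2 have opposite parity, so for the trans isomer the two substituents are e,e in one chair and a,a in the other.
Chair I (chloro axial, ethyl axial): E = 2.30 kcal/mol.
Chair II (chloro equatorial, ethyl equatorial): E = 0.00 kcal/mol.
Chair II is the more stable (lower-energy) conformer, and in that chair the chloro group is equatorial.

equatorial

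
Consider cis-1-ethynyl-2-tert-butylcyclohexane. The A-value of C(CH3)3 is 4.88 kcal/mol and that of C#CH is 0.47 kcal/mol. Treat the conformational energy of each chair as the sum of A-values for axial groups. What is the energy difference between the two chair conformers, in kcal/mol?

C1 and C2 have opposite parity, so for the cis isomer the two substituents are one axial and one equatorial in each chair.
Chair I (tert-butyl axial, ethynyl equatorial): E = 4.88 kcal/mol.
Chair II (tert-butyl equatorial, ethynyl axial): E = 0.47 kcal/mol.
ΔE = 4.88 − 0.47 = 4.41 kcal/mol; chair II is more stable.

4.41 kcal/mol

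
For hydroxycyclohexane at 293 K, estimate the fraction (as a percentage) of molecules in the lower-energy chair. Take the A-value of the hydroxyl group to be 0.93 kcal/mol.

83.2%

One chair has the hydroxyl group axial (E = 0.93 kcal/mol) and the other has it equatorial (E = 0).
ΔG = 0.93 kcal/mol between the two chairs.
K = exp(ΔG/RT) with R = 1.987×10⁻³ kcal mol⁻¹ K⁻¹ and T = 293 K gives K ≈ 4.94.
Fraction in the lower-energy chair = K/(K+1) = 83.2%.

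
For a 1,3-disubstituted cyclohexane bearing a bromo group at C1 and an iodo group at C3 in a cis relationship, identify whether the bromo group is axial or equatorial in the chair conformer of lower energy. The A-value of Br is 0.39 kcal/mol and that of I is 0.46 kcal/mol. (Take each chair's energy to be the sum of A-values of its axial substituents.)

C1 and C3 have the same parity, so for the cis isomer the two substituents are e,e in one chair and a,a in the other.
Chair I (bromo axial, iodo axial): E = 0.85 kcal/mol.
Chair II (bromo equatorial, iodo equatorial): E = 0.00 kcal/mol.
Chair II is the more stable (lower-energy) conformer, and in that chair the bromo group is equatorial.

equatorial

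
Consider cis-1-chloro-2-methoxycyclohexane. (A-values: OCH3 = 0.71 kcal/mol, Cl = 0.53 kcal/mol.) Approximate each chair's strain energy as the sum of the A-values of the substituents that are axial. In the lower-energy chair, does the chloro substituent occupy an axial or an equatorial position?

axial

C1 and C2 have opposite parity, so for the cis isomer the two substituents are one axial and one equatorial in each chair.
Chair I (methoxy axial, chloro equatorial): E = 0.71 kcal/mol.
Chair II (methoxy equatorial, chloro axial): E = 0.53 kcal/mol.
Chair II is the more stable (lower-energy) conformer, and in that chair the chloro group is axial.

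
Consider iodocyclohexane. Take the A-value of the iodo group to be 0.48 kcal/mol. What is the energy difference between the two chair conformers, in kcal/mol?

A monosubstituted cyclohexane has one chair with the iodo group axial (E = A = 0.48 kcal/mol) and one with it equatorial (E = 0).
ΔE = 0.48 − 0 = 0.48 kcal/mol.

0.48 kcal/mol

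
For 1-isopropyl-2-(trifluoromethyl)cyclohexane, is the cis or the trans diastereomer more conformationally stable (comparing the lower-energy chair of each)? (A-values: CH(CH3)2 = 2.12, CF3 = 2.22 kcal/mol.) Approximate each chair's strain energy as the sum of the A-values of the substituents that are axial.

trans

At 1,2 positions (parity opposite): cis → (a,e or e,a); trans → (e,e or a,a).
Best chair for cis: E = 2.12 kcal/mol; best chair for trans: E = 0.00 kcal/mol.
The trans isomer is lower by 2.12 kcal/mol.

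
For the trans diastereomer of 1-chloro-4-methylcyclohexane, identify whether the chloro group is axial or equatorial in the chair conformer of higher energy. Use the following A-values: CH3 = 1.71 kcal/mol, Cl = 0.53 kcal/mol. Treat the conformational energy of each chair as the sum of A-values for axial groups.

C1 and C4 have opposite parity, so for the trans isomer the two substituents are e,e in one chair and a,a in the other.
Chair I (methyl axial, chloro axial): E = 2.24 kcal/mol.
Chair II (methyl equatorial, chloro equatorial): E = 0.00 kcal/mol.
Chair I is the less stable (higher-energy) conformer, and in that chair the chloro group is axial.

axial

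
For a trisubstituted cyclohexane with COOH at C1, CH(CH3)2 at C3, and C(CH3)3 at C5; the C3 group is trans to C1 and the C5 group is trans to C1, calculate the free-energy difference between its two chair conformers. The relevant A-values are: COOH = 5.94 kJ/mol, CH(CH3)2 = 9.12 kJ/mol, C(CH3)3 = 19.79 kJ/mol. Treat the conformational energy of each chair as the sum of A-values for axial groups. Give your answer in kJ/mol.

Chair I (carboxyl axial, isopropyl equatorial, tert-butyl equatorial): E = 5.94 kJ/mol.
Chair II (carboxyl equatorial, isopropyl axial, tert-butyl axial): E = 28.91 kJ/mol.
ΔE = 28.91 − 5.94 = 22.97 kJ/mol; chair I is more stable.

22.97 kJ/mol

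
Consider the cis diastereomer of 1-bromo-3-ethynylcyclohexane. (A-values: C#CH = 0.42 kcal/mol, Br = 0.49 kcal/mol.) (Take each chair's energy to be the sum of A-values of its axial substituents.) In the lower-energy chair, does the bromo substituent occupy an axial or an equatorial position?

C1 and C3 have the same parity, so for the cis isomer the two substituents are e,e in one chair and a,a in the other.
Chair I (ethynyl axial, bromo axial): E = 0.91 kcal/mol.
Chair II (ethynyl equatorial, bromo equatorial): E = 0.00 kcal/mol.
Chair II is the more stable (lower-energy) conformer, and in that chair the bromo group is equatorial.

equatorial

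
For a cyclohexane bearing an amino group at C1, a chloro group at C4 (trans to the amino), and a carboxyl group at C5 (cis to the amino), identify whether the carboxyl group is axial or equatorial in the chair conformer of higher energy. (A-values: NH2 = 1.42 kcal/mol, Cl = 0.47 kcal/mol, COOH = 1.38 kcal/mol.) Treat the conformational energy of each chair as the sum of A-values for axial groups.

Chair I (amino axial, chloro axial, carboxyl axial): E = 3.27 kcal/mol.
Chair II (amino equatorial, chloro equatorial, carboxyl equatorial): E = 0.00 kcal/mol.
Chair I is the less stable (higher-energy) conformer, and in that chair the carboxyl group is axial.

axial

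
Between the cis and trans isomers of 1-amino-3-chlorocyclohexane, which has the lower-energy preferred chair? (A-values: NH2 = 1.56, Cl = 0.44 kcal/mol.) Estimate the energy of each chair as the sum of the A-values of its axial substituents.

At 1,3 positions (parity same): cis → (e,e or a,a); trans → (a,e or e,a).
Best chair for cis: E = 0.00 kcal/mol; best chair for trans: E = 0.44 kcal/mol.
The cis isomer is lower by 0.44 kcal/mol.

cis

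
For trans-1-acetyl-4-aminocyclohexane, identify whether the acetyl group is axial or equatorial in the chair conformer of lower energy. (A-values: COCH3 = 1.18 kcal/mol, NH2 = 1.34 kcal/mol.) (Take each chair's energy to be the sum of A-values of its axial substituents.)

equatorial

C1 and C4 have opposite parity, so for the trans isomer the two substituents are e,e in one chair and a,a in the other.
Chair I (acetyl axial, amino axial): E = 2.52 kcal/mol.
Chair II (acetyl equatorial, amino equatorial): E = 0.00 kcal/mol.
Chair II is the more stable (lower-energy) conformer, and in that chair the acetyl group is equatorial.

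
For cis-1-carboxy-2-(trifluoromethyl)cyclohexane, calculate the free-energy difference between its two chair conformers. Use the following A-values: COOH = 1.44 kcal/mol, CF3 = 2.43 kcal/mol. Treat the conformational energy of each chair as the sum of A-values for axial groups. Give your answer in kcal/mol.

C1 and C2 have opposite parity, so for the cis isomer the two substituents are one axial and one equatorial in each chair.
Chair I (carboxyl axial, trifluoromethyl equatorial): E = 1.44 kcal/mol.
Chair II (carboxyl equatorial, trifluoromethyl axial): E = 2.43 kcal/mol.
ΔE = 2.43 − 1.44 = 0.99 kcal/mol; chair I is more stable.

0.99 kcal/mol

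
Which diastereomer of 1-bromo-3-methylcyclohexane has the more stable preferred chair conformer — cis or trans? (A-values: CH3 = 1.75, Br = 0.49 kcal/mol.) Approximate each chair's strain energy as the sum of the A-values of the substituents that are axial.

cis

At 1,3 positions (parity same): cis → (e,e or a,a); trans → (a,e or e,a).
Best chair for cis: E = 0.00 kcal/mol; best chair for trans: E = 0.49 kcal/mol.
The cis isomer is lower by 0.49 kcal/mol.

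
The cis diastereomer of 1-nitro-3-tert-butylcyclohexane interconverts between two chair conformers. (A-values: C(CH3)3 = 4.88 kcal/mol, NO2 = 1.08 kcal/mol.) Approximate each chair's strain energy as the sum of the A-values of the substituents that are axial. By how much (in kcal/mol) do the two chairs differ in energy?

5.96 kcal/mol

C1 and C3 have the same parity, so for the cis isomer the two substituents are e,e in one chair and a,a in the other.
Chair I (tert-butyl axial, nitro axial): E = 5.96 kcal/mol.
Chair II (tert-butyl equatorial, nitro equatorial): E = 0.00 kcal/mol.
ΔE = 5.96 − 0.00 = 5.96 kcal/mol; chair II is more stable.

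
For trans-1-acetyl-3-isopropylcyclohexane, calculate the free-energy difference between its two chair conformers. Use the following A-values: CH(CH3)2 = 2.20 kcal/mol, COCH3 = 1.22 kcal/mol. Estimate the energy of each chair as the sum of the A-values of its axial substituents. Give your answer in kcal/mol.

0.98 kcal/mol

C1 and C3 have the same parity, so for the trans isomer the two substituents are one axial and one equatorial in each chair.
Chair I (isopropyl axial, acetyl equatorial): E = 2.20 kcal/mol.
Chair II (isopropyl equatorial, acetyl axial): E = 1.22 kcal/mol.
ΔE = 2.20 − 1.22 = 0.98 kcal/mol; chair II is more stable.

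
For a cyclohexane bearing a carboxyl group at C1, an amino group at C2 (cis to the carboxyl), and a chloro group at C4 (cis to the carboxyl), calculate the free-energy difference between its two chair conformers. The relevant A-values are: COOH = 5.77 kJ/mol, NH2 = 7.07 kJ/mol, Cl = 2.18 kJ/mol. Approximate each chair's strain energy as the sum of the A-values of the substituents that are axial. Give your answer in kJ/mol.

3.48 kJ/mol

Chair I (carboxyl axial, amino equatorial, chloro equatorial): E = 5.77 kJ/mol.
Chair II (carboxyl equatorial, amino axial, chloro axial): E = 9.25 kJ/mol.
ΔE = 9.25 − 5.77 = 3.48 kJ/mol; chair I is more stable.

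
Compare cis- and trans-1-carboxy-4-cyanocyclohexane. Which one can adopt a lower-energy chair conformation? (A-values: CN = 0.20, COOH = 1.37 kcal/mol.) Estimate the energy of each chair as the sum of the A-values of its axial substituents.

trans

At 1,4 positions (parity opposite): cis → (a,e or e,a); trans → (e,e or a,a).
Best chair for cis: E = 0.20 kcal/mol; best chair for trans: E = 0.00 kcal/mol.
The trans isomer is lower by 0.20 kcal/mol.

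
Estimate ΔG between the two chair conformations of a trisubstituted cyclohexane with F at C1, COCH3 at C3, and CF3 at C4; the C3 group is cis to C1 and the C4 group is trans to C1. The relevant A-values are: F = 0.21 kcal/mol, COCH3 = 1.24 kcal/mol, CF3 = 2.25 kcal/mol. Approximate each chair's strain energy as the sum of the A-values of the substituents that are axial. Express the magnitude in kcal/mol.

Chair I (fluoro axial, acetyl axial, trifluoromethyl axial): E = 3.70 kcal/mol.
Chair II (fluoro equatorial, acetyl equatorial, trifluoromethyl equatorial): E = 0.00 kcal/mol.
ΔE = 3.70 − 0.00 = 3.70 kcal/mol; chair II is more stable.

3.70 kcal/mol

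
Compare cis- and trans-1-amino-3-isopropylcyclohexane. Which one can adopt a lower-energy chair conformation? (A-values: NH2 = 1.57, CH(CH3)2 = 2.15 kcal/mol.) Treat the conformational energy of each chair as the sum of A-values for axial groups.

At 1,3 positions (parity same): cis → (e,e or a,a); trans → (a,e or e,a).
Best chair for cis: E = 0.00 kcal/mol; best chair for trans: E = 1.57 kcal/mol.
The cis isomer is lower by 1.57 kcal/mol.

cis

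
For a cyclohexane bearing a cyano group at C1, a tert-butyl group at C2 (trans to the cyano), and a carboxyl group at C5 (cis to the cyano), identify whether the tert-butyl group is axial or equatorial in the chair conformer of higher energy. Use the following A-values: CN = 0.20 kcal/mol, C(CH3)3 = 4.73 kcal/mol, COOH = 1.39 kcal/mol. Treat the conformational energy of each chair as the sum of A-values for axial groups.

axial

Chair I (cyano axial, tert-butyl axial, carboxyl axial): E = 6.32 kcal/mol.
Chair II (cyano equatorial, tert-butyl equatorial, carboxyl equatorial): E = 0.00 kcal/mol.
Chair I is the less stable (higher-energy) conformer, and in that chair the tert-butyl group is axial.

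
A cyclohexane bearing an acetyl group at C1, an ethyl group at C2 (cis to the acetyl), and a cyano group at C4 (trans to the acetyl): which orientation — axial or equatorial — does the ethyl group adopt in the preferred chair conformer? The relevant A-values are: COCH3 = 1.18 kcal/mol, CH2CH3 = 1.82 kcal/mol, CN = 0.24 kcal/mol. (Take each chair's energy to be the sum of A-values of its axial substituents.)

Chair I (acetyl axial, ethyl equatorial, cyano axial): E = 1.42 kcal/mol.
Chair II (acetyl equatorial, ethyl axial, cyano equatorial): E = 1.82 kcal/mol.
Chair I is the more stable (lower-energy) conformer, and in that chair the ethyl group is equatorial.

equatorial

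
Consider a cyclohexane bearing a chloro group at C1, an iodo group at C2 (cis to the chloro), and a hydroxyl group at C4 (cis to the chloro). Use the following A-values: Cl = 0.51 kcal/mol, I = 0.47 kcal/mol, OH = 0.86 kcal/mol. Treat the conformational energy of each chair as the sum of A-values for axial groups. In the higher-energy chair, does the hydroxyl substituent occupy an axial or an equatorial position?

Chair I (chloro axial, iodo equatorial, hydroxyl equatorial): E = 0.51 kcal/mol.
Chair II (chloro equatorial, iodo axial, hydroxyl axial): E = 1.33 kcal/mol.
Chair II is the less stable (higher-energy) conformer, and in that chair the hydroxyl group is axial.

axial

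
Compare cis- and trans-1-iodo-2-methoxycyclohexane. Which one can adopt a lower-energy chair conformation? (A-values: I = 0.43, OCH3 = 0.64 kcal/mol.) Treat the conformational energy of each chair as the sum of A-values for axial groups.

At 1,2 positions (parity opposite): cis → (a,e or e,a); trans → (e,e or a,a).
Best chair for cis: E = 0.43 kcal/mol; best chair for trans: E = 0.00 kcal/mol.
The trans isomer is lower by 0.43 kcal/mol.

trans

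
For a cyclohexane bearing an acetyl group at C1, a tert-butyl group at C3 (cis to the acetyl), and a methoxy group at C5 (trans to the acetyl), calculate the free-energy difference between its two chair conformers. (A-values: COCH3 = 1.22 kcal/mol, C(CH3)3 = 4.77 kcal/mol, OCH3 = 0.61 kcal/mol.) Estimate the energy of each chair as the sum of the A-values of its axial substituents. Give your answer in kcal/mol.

5.38 kcal/mol

Chair I (acetyl axial, tert-butyl axial, methoxy equatorial): E = 5.99 kcal/mol.
Chair II (acetyl equatorial, tert-butyl equatorial, methoxy axial): E = 0.61 kcal/mol.
ΔE = 5.99 − 0.61 = 5.38 kcal/mol; chair II is more stable.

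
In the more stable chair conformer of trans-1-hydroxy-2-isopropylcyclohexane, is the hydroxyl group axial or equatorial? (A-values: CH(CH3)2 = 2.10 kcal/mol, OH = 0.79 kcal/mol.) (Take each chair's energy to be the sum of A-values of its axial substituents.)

C1 and C2 have opposite parity, so for the trans isomer the two substituents are e,e in one chair and a,a in the other.
Chair I (isopropyl axial, hydroxyl axial): E = 2.89 kcal/mol.
Chair II (isopropyl equatorial, hydroxyl equatorial): E = 0.00 kcal/mol.
Chair II is the more stable (lower-energy) conformer, and in that chair the hydroxyl group is equatorial.

equatorial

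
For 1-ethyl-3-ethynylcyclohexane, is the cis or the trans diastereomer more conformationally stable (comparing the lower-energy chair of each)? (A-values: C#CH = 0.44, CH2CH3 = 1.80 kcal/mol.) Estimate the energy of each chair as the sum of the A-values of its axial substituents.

At 1,3 positions (parity same): cis → (e,e or a,a); trans → (a,e or e,a).
Best chair for cis: E = 0.00 kcal/mol; best chair for trans: E = 0.44 kcal/mol.
The cis isomer is lower by 0.44 kcal/mol.

cis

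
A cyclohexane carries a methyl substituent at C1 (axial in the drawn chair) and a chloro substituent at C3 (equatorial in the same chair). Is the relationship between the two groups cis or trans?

C1 and C3 have the same parity, so their axial bonds point in the same direction.
With same-parity carbons, two substituents on the same face are both axial or both equatorial; opposite faces give one of each.
Here the groups are axial/equatorial → opposite face → trans.

trans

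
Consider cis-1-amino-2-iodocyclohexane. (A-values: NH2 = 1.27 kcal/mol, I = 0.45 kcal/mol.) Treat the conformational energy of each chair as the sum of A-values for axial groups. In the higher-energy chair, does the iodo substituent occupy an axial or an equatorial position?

equatorial

C1 and C2 have opposite parity, so for the cis isomer the two substituents are one axial and one equatorial in each chair.
Chair I (amino axial, iodo equatorial): E = 1.27 kcal/mol.
Chair II (amino equatorial, iodo axial): E = 0.45 kcal/mol.
Chair I is the less stable (higher-energy) conformer, and in that chair the iodo group is equatorial.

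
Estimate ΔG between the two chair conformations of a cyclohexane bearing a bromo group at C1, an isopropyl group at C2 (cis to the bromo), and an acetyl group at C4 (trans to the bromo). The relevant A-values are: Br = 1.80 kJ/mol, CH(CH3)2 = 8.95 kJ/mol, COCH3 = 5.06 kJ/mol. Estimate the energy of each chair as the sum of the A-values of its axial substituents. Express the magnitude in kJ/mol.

Chair I (bromo axial, isopropyl equatorial, acetyl axial): E = 6.86 kJ/mol.
Chair II (bromo equatorial, isopropyl axial, acetyl equatorial): E = 8.95 kJ/mol.
ΔE = 8.95 − 6.86 = 2.09 kJ/mol; chair I is more stable.

2.09 kJ/mol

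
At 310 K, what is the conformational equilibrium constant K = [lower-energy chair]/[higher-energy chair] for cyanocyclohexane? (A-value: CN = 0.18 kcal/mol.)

K ≈ 1.34

One chair has the cyano group axial (E = 0.18 kcal/mol) and the other has it equatorial (E = 0).
ΔG = 0.18 kcal/mol between the two chairs.
K = exp(ΔG/RT) with R = 1.987×10⁻³ kcal mol⁻¹ K⁻¹ and T = 310 K gives K ≈ 1.34.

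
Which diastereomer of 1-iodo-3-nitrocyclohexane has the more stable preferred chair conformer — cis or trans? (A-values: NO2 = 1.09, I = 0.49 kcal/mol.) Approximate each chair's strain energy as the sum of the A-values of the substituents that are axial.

At 1,3 positions (parity same): cis → (e,e or a,a); trans → (a,e or e,a).
Best chair for cis: E = 0.00 kcal/mol; best chair for trans: E = 0.49 kcal/mol.
The cis isomer is lower by 0.49 kcal/mol.

cis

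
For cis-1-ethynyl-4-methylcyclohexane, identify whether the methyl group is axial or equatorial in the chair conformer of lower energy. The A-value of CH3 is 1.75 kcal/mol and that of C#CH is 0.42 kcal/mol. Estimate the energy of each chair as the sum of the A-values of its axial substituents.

equatorial

C1 and C4 have opposite parity, so for the cis isomer the two substituents are one axial and one equatorial in each chair.
Chair I (methyl axial, ethynyl equatorial): E = 1.75 kcal/mol.
Chair II (methyl equatorial, ethynyl axial): E = 0.42 kcal/mol.
Chair II is the more stable (lower-energy) conformer, and in that chair the methyl group is equatorial.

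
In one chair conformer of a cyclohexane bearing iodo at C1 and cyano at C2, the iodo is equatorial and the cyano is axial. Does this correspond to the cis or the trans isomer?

cis

C1 and C2 have opposite parity, so their axial bonds point in opposite directions.
With opposite-parity carbons, two substituents on the same face are one axial and one equatorial; opposite faces give both axial or both equatorial.
Here the groups are equatorial/axial → same face → cis.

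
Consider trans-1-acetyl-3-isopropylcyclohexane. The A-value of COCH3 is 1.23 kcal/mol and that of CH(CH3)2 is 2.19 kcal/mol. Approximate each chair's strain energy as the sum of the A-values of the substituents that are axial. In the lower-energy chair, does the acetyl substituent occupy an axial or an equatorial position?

axial

C1 and C3 have the same parity, so for the trans isomer the two substituents are one axial and one equatorial in each chair.
Chair I (acetyl axial, isopropyl equatorial): E = 1.23 kcal/mol.
Chair II (acetyl equatorial, isopropyl axial): E = 2.19 kcal/mol.
Chair I is the more stable (lower-energy) conformer, and in that chair the acetyl group is axial.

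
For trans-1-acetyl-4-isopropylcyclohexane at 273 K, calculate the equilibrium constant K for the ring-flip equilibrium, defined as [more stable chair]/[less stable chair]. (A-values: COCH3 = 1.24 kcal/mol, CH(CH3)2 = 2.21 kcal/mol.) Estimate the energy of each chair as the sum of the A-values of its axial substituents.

C1 and C4 have opposite parity, so for the trans isomer the two substituents are e,e in one chair and a,a in the other.
Chair I (acetyl axial, isopropyl axial): E = 3.45 kcal/mol; chair II (acetyl equatorial, isopropyl equatorial): E = 0.00 kcal/mol.
ΔG = 3.45 kcal/mol between the two chairs.
K = exp(ΔG/RT) with R = 1.987×10⁻³ kcal mol⁻¹ K⁻¹ and T = 273 K gives K ≈ 578.

K ≈ 578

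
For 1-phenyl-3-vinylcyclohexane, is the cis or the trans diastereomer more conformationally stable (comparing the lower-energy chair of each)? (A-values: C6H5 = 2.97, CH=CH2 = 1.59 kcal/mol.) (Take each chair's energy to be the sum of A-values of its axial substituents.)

At 1,3 positions (parity same): cis → (e,e or a,a); trans → (a,e or e,a).
Best chair for cis: E = 0.00 kcal/mol; best chair for trans: E = 1.59 kcal/mol.
The cis isomer is lower by 1.59 kcal/mol.

cis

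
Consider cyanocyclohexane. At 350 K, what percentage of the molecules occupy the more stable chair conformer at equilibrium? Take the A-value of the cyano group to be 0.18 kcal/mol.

One chair has the cyano group axial (E = 0.18 kcal/mol) and the other has it equatorial (E = 0).
ΔG = 0.18 kcal/mol between the two chairs.
K = exp(ΔG/RT) with R = 1.987×10⁻³ kcal mol⁻¹ K⁻¹ and T = 350 K gives K ≈ 1.3.
Fraction in the lower-energy chair = K/(K+1) = 56.4%.

56.4%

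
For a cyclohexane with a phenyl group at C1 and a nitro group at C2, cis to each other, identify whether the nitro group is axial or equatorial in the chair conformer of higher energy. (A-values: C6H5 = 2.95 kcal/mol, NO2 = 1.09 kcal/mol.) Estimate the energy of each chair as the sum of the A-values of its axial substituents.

equatorial

C1 and C2 have opposite parity, so for the cis isomer the two substituents are one axial and one equatorial in each chair.
Chair I (phenyl axial, nitro equatorial): E = 2.95 kcal/mol.
Chair II (phenyl equatorial, nitro axial): E = 1.09 kcal/mol.
Chair I is the less stable (higher-energy) conformer, and in that chair the nitro group is equatorial.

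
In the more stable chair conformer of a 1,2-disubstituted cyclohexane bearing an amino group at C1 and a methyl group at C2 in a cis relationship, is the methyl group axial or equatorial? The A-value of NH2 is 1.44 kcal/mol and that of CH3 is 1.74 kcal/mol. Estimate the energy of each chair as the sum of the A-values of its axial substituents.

equatorial

C1 and C2 have opposite parity, so for the cis isomer the two substituents are one axial and one equatorial in each chair.
Chair I (amino axial, methyl equatorial): E = 1.44 kcal/mol.
Chair II (amino equatorial, methyl axial): E = 1.74 kcal/mol.
Chair I is the more stable (lower-energy) conformer, and in that chair the methyl group is equatorial.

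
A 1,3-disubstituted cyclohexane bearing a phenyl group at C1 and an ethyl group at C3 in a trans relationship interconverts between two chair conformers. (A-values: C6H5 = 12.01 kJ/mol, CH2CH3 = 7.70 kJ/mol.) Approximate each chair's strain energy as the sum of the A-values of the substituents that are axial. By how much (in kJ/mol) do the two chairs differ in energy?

4.31 kJ/mol

C1 and C3 have the same parity, so for the trans isomer the two substituents are one axial and one equatorial in each chair.
Chair I (phenyl axial, ethyl equatorial): E = 12.01 kJ/mol.
Chair II (phenyl equatorial, ethyl axial): E = 7.70 kJ/mol.
ΔE = 12.01 − 7.70 = 4.31 kJ/mol; chair II is more stable.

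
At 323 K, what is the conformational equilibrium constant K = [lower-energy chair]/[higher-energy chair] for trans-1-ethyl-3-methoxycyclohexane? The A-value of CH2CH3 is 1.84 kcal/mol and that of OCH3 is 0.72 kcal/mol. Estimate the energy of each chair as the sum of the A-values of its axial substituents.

C1 and C3 have the same parity, so for the trans isomer the two substituents are one axial and one equatorial in each chair.
Chair I (ethyl axial, methoxy equatorial): E = 1.84 kcal/mol; chair II (ethyl equatorial, methoxy axial): E = 0.72 kcal/mol.
ΔG = 1.12 kcal/mol between the two chairs.
K = exp(ΔG/RT) with R = 1.987×10⁻³ kcal mol⁻¹ K⁻¹ and T = 323 K gives K ≈ 5.73.

K ≈ 5.73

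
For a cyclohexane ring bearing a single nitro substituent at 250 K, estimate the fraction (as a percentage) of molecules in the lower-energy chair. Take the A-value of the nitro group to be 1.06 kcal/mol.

One chair has the nitro group axial (E = 1.06 kcal/mol) and the other has it equatorial (E = 0).
ΔG = 1.06 kcal/mol between the two chairs.
K = exp(ΔG/RT) with R = 1.987×10⁻³ kcal mol⁻¹ K⁻¹ and T = 250 K gives K ≈ 8.45.
Fraction in the lower-energy chair = K/(K+1) = 89.4%.

89.4%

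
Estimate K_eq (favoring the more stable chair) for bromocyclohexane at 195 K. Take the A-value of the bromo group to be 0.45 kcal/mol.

K ≈ 3.19

One chair has the bromo group axial (E = 0.45 kcal/mol) and the other has it equatorial (E = 0).
ΔG = 0.45 kcal/mol between the two chairs.
K = exp(ΔG/RT) with R = 1.987×10⁻³ kcal mol⁻¹ K⁻¹ and T = 195 K gives K ≈ 3.19.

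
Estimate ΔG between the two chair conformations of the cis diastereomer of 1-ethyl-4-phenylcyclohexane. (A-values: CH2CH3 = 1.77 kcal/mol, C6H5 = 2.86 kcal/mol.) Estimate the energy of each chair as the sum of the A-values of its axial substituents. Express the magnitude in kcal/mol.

C1 and C4 have opposite parity, so for the cis isomer the two substituents are one axial and one equatorial in each chair.
Chair I (ethyl axial, phenyl equatorial): E = 1.77 kcal/mol.
Chair II (ethyl equatorial, phenyl axial): E = 2.86 kcal/mol.
ΔE = 2.86 − 1.77 = 1.09 kcal/mol; chair I is more stable.

1.09 kcal/mol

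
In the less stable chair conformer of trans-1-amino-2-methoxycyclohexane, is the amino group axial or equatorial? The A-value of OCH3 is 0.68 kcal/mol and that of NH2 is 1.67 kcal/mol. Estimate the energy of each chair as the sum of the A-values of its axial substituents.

C1 and C2 have opposite parity, so for the trans isomer the two substituents are e,e in one chair and a,a in the other.
Chair I (methoxy axial, amino axial): E = 2.35 kcal/mol.
Chair II (methoxy equatorial, amino equatorial): E = 0.00 kcal/mol.
Chair I is the less stable (higher-energy) conformer, and in that chair the amino group is axial.

axial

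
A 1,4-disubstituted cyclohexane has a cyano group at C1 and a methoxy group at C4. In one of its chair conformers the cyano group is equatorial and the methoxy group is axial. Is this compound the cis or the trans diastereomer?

C1 and C4 have opposite parity, so their axial bonds point in opposite directions.
With opposite-parity carbons, two substituents on the same face are one axial and one equatorial; opposite faces give both axial or both equatorial.
Here the groups are equatorial/axial → same face → cis.

cis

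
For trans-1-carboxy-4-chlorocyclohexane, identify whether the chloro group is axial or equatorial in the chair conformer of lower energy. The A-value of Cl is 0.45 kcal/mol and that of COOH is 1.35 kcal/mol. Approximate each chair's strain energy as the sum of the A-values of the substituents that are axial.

equatorial

C1 and C4 have opposite parity, so for the trans isomer the two substituents are e,e in one chair and a,a in the other.
Chair I (chloro axial, carboxyl axial): E = 1.80 kcal/mol.
Chair II (chloro equatorial, carboxyl equatorial): E = 0.00 kcal/mol.
Chair II is the more stable (lower-energy) conformer, and in that chair the chloro group is equatorial.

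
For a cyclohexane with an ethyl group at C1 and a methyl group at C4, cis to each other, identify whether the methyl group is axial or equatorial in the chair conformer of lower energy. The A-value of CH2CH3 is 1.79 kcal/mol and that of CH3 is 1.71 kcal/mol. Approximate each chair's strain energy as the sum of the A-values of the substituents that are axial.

axial

C1 and C4 have opposite parity, so for the cis isomer the two substituents are one axial and one equatorial in each chair.
Chair I (ethyl axial, methyl equatorial): E = 1.79 kcal/mol.
Chair II (ethyl equatorial, methyl axial): E = 1.71 kcal/mol.
Chair II is the more stable (lower-energy) conformer, and in that chair the methyl group is axial.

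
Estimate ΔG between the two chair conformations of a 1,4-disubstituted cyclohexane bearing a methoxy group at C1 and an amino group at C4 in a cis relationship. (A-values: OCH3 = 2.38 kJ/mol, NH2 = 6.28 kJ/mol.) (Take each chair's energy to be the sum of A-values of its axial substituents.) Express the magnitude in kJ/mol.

C1 and C4 have opposite parity, so for the cis isomer the two substituents are one axial and one equatorial in each chair.
Chair I (methoxy axial, amino equatorial): E = 2.38 kJ/mol.
Chair II (methoxy equatorial, amino axial): E = 6.28 kJ/mol.
ΔE = 6.28 − 2.38 = 3.90 kJ/mol; chair I is more stable.

3.90 kJ/mol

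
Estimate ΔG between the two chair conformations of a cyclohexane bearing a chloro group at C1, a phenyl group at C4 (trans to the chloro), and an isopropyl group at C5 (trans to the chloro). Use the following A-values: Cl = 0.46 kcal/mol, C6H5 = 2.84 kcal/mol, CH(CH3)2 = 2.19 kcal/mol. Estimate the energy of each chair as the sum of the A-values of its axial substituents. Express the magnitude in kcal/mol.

Chair I (chloro axial, phenyl axial, isopropyl equatorial): E = 3.30 kcal/mol.
Chair II (chloro equatorial, phenyl equatorial, isopropyl axial): E = 2.19 kcal/mol.
ΔE = 3.30 − 2.19 = 1.11 kcal/mol; chair II is more stable.

1.11 kcal/mol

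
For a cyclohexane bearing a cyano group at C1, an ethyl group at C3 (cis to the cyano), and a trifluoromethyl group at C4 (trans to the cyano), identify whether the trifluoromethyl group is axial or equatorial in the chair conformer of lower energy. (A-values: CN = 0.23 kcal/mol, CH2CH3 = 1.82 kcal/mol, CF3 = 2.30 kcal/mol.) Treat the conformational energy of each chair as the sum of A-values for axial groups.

Chair I (cyano axial, ethyl axial, trifluoromethyl axial): E = 4.35 kcal/mol.
Chair II (cyano equatorial, ethyl equatorial, trifluoromethyl equatorial): E = 0.00 kcal/mol.
Chair II is the more stable (lower-energy) conformer, and in that chair the trifluoromethyl group is equatorial.

equatorial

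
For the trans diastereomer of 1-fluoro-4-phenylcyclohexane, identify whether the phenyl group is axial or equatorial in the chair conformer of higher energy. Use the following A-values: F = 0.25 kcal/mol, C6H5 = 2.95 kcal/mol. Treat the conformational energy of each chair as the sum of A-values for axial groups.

C1 and C4 have opposite parity, so for the trans isomer the two substituents are e,e in one chair and a,a in the other.
Chair I (fluoro axial, phenyl axial): E = 3.20 kcal/mol.
Chair II (fluoro equatorial, phenyl equatorial): E = 0.00 kcal/mol.
Chair I is the less stable (higher-energy) conformer, and in that chair the phenyl group is axial.

axial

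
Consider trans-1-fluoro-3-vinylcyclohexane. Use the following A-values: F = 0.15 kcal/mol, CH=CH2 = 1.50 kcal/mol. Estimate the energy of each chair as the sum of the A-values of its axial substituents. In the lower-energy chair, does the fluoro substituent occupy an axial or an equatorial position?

C1 and C3 have the same parity, so for the trans isomer the two substituents are one axial and one equatorial in each chair.
Chair I (fluoro axial, vinyl equatorial): E = 0.15 kcal/mol.
Chair II (fluoro equatorial, vinyl axial): E = 1.50 kcal/mol.
Chair I is the more stable (lower-energy) conformer, and in that chair the fluoro group is axial.

axial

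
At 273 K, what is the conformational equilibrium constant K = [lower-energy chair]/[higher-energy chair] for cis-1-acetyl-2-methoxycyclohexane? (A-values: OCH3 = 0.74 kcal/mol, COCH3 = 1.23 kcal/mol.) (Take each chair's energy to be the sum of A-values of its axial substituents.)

C1 and C2 have opposite parity, so for the cis isomer the two substituents are one axial and one equatorial in each chair.
Chair I (methoxy axial, acetyl equatorial): E = 0.74 kcal/mol; chair II (methoxy equatorial, acetyl axial): E = 1.23 kcal/mol.
ΔG = 0.49 kcal/mol between the two chairs.
K = exp(ΔG/RT) with R = 1.987×10⁻³ kcal mol⁻¹ K⁻¹ and T = 273 K gives K ≈ 2.47.

K ≈ 2.47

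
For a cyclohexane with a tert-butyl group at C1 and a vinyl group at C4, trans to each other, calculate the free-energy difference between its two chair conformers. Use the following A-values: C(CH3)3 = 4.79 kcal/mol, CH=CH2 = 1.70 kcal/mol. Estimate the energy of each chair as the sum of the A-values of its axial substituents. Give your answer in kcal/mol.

C1 and C4 have opposite parity, so for the trans isomer the two substituents are e,e in one chair and a,a in the other.
Chair I (tert-butyl axial, vinyl axial): E = 6.49 kcal/mol.
Chair II (tert-butyl equatorial, vinyl equatorial): E = 0.00 kcal/mol.
ΔE = 6.49 − 0.00 = 6.49 kcal/mol; chair II is more stable.

6.49 kcal/mol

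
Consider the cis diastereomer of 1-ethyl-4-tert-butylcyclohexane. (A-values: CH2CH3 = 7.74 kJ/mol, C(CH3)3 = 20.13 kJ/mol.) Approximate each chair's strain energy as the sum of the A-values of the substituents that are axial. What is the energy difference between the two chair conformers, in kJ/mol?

C1 and C4 have opposite parity, so for the cis isomer the two substituents are one axial and one equatorial in each chair.
Chair I (ethyl axial, tert-butyl equatorial): E = 7.74 kJ/mol.
Chair II (ethyl equatorial, tert-butyl axial): E = 20.13 kJ/mol.
ΔE = 20.13 − 7.74 = 12.39 kJ/mol; chair I is more stable.

12.39 kJ/mol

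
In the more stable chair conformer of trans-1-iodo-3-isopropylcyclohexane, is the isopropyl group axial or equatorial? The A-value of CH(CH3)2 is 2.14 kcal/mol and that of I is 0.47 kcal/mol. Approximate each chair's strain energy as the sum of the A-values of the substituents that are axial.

equatorial

C1 and C3 have the same parity, so for the trans isomer the two substituents are one axial and one equatorial in each chair.
Chair I (isopropyl axial, iodo equatorial): E = 2.14 kcal/mol.
Chair II (isopropyl equatorial, iodo axial): E = 0.47 kcal/mol.
Chair II is the more stable (lower-energy) conformer, and in that chair the isopropyl group is equatorial.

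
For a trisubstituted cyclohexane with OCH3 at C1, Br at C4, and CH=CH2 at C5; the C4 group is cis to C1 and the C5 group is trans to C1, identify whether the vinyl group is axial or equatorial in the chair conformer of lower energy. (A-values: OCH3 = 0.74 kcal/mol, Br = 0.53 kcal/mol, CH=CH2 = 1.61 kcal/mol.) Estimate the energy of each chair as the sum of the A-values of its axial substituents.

equatorial

Chair I (methoxy axial, bromo equatorial, vinyl equatorial): E = 0.74 kcal/mol.
Chair II (methoxy equatorial, bromo axial, vinyl axial): E = 2.14 kcal/mol.
Chair I is the more stable (lower-energy) conformer, and in that chair the vinyl group is equatorial.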